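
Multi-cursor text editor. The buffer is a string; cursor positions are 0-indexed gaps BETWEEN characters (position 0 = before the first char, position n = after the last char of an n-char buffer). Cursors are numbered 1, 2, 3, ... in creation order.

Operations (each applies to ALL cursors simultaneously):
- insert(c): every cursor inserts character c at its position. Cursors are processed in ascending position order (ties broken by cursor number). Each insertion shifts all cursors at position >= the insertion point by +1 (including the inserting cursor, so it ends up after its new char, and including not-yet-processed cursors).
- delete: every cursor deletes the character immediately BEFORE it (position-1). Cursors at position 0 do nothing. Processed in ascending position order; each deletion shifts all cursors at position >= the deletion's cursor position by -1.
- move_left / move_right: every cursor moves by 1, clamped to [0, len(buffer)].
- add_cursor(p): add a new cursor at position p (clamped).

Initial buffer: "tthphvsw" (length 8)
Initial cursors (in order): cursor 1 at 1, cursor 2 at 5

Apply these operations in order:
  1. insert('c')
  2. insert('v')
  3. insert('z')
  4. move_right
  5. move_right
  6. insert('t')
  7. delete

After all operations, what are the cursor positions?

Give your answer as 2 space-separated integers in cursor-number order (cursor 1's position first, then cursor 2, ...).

Answer: 6 13

Derivation:
After op 1 (insert('c')): buffer="tcthphcvsw" (len 10), cursors c1@2 c2@7, authorship .1....2...
After op 2 (insert('v')): buffer="tcvthphcvvsw" (len 12), cursors c1@3 c2@9, authorship .11....22...
After op 3 (insert('z')): buffer="tcvzthphcvzvsw" (len 14), cursors c1@4 c2@11, authorship .111....222...
After op 4 (move_right): buffer="tcvzthphcvzvsw" (len 14), cursors c1@5 c2@12, authorship .111....222...
After op 5 (move_right): buffer="tcvzthphcvzvsw" (len 14), cursors c1@6 c2@13, authorship .111....222...
After op 6 (insert('t')): buffer="tcvzthtphcvzvstw" (len 16), cursors c1@7 c2@15, authorship .111..1..222..2.
After op 7 (delete): buffer="tcvzthphcvzvsw" (len 14), cursors c1@6 c2@13, authorship .111....222...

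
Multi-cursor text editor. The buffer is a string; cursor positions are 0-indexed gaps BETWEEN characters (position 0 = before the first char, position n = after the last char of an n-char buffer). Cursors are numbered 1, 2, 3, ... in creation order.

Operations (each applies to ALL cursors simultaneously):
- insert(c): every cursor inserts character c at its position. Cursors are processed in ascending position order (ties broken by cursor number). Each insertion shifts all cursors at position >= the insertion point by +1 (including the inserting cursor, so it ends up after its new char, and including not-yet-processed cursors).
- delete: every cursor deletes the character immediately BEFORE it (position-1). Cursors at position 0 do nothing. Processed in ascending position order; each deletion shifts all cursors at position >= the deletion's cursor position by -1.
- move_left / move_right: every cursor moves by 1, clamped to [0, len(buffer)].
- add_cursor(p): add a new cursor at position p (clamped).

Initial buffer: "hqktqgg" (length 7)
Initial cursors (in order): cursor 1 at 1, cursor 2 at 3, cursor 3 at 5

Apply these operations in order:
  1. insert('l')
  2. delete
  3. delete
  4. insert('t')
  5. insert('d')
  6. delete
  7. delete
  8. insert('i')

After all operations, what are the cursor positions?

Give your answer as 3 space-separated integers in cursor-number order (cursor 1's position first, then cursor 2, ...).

Answer: 1 3 5

Derivation:
After op 1 (insert('l')): buffer="hlqkltqlgg" (len 10), cursors c1@2 c2@5 c3@8, authorship .1..2..3..
After op 2 (delete): buffer="hqktqgg" (len 7), cursors c1@1 c2@3 c3@5, authorship .......
After op 3 (delete): buffer="qtgg" (len 4), cursors c1@0 c2@1 c3@2, authorship ....
After op 4 (insert('t')): buffer="tqtttgg" (len 7), cursors c1@1 c2@3 c3@5, authorship 1.2.3..
After op 5 (insert('d')): buffer="tdqtdttdgg" (len 10), cursors c1@2 c2@5 c3@8, authorship 11.22.33..
After op 6 (delete): buffer="tqtttgg" (len 7), cursors c1@1 c2@3 c3@5, authorship 1.2.3..
After op 7 (delete): buffer="qtgg" (len 4), cursors c1@0 c2@1 c3@2, authorship ....
After op 8 (insert('i')): buffer="iqitigg" (len 7), cursors c1@1 c2@3 c3@5, authorship 1.2.3..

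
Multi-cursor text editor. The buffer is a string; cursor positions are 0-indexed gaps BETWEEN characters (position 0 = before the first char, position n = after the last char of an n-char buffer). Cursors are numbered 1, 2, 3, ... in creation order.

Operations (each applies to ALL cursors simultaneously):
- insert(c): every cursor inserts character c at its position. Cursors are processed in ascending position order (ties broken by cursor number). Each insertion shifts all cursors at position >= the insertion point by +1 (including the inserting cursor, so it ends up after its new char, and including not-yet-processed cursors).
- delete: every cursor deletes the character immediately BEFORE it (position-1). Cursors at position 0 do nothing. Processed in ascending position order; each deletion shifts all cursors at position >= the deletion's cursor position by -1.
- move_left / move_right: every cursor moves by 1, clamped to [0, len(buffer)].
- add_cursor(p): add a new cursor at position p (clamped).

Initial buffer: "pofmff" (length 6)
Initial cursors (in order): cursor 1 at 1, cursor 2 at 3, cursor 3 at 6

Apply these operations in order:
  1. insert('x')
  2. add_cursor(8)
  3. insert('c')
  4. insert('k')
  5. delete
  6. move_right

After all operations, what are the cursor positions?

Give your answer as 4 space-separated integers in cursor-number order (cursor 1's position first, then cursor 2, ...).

Answer: 4 8 13 12

Derivation:
After op 1 (insert('x')): buffer="pxofxmffx" (len 9), cursors c1@2 c2@5 c3@9, authorship .1..2...3
After op 2 (add_cursor(8)): buffer="pxofxmffx" (len 9), cursors c1@2 c2@5 c4@8 c3@9, authorship .1..2...3
After op 3 (insert('c')): buffer="pxcofxcmffcxc" (len 13), cursors c1@3 c2@7 c4@11 c3@13, authorship .11..22...433
After op 4 (insert('k')): buffer="pxckofxckmffckxck" (len 17), cursors c1@4 c2@9 c4@14 c3@17, authorship .111..222...44333
After op 5 (delete): buffer="pxcofxcmffcxc" (len 13), cursors c1@3 c2@7 c4@11 c3@13, authorship .11..22...433
After op 6 (move_right): buffer="pxcofxcmffcxc" (len 13), cursors c1@4 c2@8 c4@12 c3@13, authorship .11..22...433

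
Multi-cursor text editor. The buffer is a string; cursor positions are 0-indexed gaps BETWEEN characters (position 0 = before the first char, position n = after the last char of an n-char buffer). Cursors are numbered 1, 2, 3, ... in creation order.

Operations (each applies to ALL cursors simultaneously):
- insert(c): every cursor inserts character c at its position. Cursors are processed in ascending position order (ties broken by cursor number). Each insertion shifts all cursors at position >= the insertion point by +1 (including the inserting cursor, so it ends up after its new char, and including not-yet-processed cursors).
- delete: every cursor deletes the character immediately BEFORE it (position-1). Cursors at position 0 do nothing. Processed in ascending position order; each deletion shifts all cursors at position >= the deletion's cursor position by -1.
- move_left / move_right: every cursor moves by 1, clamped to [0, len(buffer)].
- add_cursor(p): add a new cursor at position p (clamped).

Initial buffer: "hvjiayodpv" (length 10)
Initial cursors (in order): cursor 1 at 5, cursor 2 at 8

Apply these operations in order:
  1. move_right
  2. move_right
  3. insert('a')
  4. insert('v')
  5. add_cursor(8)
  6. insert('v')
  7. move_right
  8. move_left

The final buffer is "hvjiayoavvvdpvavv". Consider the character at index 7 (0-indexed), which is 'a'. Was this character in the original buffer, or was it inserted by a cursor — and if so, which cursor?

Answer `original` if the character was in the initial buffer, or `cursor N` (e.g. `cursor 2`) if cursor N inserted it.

Answer: cursor 1

Derivation:
After op 1 (move_right): buffer="hvjiayodpv" (len 10), cursors c1@6 c2@9, authorship ..........
After op 2 (move_right): buffer="hvjiayodpv" (len 10), cursors c1@7 c2@10, authorship ..........
After op 3 (insert('a')): buffer="hvjiayoadpva" (len 12), cursors c1@8 c2@12, authorship .......1...2
After op 4 (insert('v')): buffer="hvjiayoavdpvav" (len 14), cursors c1@9 c2@14, authorship .......11...22
After op 5 (add_cursor(8)): buffer="hvjiayoavdpvav" (len 14), cursors c3@8 c1@9 c2@14, authorship .......11...22
After op 6 (insert('v')): buffer="hvjiayoavvvdpvavv" (len 17), cursors c3@9 c1@11 c2@17, authorship .......1311...222
After op 7 (move_right): buffer="hvjiayoavvvdpvavv" (len 17), cursors c3@10 c1@12 c2@17, authorship .......1311...222
After op 8 (move_left): buffer="hvjiayoavvvdpvavv" (len 17), cursors c3@9 c1@11 c2@16, authorship .......1311...222
Authorship (.=original, N=cursor N): . . . . . . . 1 3 1 1 . . . 2 2 2
Index 7: author = 1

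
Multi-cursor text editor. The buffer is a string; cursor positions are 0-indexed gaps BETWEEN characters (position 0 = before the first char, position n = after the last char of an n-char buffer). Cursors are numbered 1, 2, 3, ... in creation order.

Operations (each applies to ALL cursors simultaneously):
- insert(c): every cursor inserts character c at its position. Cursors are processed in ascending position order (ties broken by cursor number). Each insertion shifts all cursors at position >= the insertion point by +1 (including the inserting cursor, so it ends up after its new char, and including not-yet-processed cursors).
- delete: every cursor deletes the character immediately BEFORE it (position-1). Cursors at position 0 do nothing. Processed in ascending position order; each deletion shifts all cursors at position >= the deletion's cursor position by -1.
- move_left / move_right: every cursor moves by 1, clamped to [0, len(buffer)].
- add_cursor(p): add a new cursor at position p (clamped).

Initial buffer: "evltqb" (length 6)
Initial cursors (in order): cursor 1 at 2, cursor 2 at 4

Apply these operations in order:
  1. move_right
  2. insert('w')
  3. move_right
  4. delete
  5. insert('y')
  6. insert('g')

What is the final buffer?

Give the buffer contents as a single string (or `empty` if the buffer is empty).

After op 1 (move_right): buffer="evltqb" (len 6), cursors c1@3 c2@5, authorship ......
After op 2 (insert('w')): buffer="evlwtqwb" (len 8), cursors c1@4 c2@7, authorship ...1..2.
After op 3 (move_right): buffer="evlwtqwb" (len 8), cursors c1@5 c2@8, authorship ...1..2.
After op 4 (delete): buffer="evlwqw" (len 6), cursors c1@4 c2@6, authorship ...1.2
After op 5 (insert('y')): buffer="evlwyqwy" (len 8), cursors c1@5 c2@8, authorship ...11.22
After op 6 (insert('g')): buffer="evlwygqwyg" (len 10), cursors c1@6 c2@10, authorship ...111.222

Answer: evlwygqwyg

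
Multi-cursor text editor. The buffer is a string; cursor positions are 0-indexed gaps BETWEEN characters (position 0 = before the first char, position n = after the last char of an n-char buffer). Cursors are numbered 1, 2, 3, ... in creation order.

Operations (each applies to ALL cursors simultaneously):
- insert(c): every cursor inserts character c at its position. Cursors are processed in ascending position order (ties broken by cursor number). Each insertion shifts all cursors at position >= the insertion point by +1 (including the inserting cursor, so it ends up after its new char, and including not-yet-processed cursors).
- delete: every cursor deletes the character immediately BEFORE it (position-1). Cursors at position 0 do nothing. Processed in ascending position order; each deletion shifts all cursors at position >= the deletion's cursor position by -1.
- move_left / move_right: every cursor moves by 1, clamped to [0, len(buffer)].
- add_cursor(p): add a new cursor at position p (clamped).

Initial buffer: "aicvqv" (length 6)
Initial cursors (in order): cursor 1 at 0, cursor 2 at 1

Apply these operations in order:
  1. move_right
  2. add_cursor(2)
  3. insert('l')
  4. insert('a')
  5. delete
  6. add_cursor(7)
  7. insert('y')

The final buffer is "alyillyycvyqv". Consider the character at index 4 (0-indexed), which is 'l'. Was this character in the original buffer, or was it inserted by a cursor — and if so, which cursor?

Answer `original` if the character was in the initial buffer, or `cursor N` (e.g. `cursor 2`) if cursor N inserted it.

After op 1 (move_right): buffer="aicvqv" (len 6), cursors c1@1 c2@2, authorship ......
After op 2 (add_cursor(2)): buffer="aicvqv" (len 6), cursors c1@1 c2@2 c3@2, authorship ......
After op 3 (insert('l')): buffer="alillcvqv" (len 9), cursors c1@2 c2@5 c3@5, authorship .1.23....
After op 4 (insert('a')): buffer="alaillaacvqv" (len 12), cursors c1@3 c2@8 c3@8, authorship .11.2323....
After op 5 (delete): buffer="alillcvqv" (len 9), cursors c1@2 c2@5 c3@5, authorship .1.23....
After op 6 (add_cursor(7)): buffer="alillcvqv" (len 9), cursors c1@2 c2@5 c3@5 c4@7, authorship .1.23....
After op 7 (insert('y')): buffer="alyillyycvyqv" (len 13), cursors c1@3 c2@8 c3@8 c4@11, authorship .11.2323..4..
Authorship (.=original, N=cursor N): . 1 1 . 2 3 2 3 . . 4 . .
Index 4: author = 2

Answer: cursor 2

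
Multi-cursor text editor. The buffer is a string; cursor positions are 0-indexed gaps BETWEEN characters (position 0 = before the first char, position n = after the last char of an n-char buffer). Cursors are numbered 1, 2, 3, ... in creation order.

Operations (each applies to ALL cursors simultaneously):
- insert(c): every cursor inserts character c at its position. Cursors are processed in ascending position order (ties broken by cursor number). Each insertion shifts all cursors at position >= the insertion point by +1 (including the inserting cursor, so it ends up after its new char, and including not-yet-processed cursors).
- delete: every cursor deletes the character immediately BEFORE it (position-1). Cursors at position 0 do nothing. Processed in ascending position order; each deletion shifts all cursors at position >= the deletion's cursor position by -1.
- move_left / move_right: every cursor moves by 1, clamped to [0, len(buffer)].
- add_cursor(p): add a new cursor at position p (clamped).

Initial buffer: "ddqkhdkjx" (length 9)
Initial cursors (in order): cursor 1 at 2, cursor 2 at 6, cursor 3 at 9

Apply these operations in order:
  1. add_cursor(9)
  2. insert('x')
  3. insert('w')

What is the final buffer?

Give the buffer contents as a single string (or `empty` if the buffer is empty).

After op 1 (add_cursor(9)): buffer="ddqkhdkjx" (len 9), cursors c1@2 c2@6 c3@9 c4@9, authorship .........
After op 2 (insert('x')): buffer="ddxqkhdxkjxxx" (len 13), cursors c1@3 c2@8 c3@13 c4@13, authorship ..1....2...34
After op 3 (insert('w')): buffer="ddxwqkhdxwkjxxxww" (len 17), cursors c1@4 c2@10 c3@17 c4@17, authorship ..11....22...3434

Answer: ddxwqkhdxwkjxxxww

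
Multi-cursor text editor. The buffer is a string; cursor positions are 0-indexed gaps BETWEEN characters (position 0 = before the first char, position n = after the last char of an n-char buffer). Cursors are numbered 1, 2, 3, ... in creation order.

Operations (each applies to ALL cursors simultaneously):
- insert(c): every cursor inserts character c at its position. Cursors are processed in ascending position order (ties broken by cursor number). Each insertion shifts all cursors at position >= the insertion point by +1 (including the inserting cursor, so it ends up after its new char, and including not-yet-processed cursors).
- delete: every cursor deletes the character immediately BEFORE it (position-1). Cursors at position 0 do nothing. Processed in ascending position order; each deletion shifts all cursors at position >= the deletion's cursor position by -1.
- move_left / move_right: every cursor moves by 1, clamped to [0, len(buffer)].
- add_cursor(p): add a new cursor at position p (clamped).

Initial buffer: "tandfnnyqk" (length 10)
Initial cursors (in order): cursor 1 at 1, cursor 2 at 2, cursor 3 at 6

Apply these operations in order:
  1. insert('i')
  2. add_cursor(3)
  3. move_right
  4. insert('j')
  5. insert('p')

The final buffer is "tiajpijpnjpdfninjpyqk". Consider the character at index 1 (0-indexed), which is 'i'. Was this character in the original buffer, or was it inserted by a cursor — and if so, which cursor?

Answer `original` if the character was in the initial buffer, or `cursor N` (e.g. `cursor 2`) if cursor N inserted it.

After op 1 (insert('i')): buffer="tiaindfninyqk" (len 13), cursors c1@2 c2@4 c3@9, authorship .1.2....3....
After op 2 (add_cursor(3)): buffer="tiaindfninyqk" (len 13), cursors c1@2 c4@3 c2@4 c3@9, authorship .1.2....3....
After op 3 (move_right): buffer="tiaindfninyqk" (len 13), cursors c1@3 c4@4 c2@5 c3@10, authorship .1.2....3....
After op 4 (insert('j')): buffer="tiajijnjdfninjyqk" (len 17), cursors c1@4 c4@6 c2@8 c3@14, authorship .1.124.2...3.3...
After op 5 (insert('p')): buffer="tiajpijpnjpdfninjpyqk" (len 21), cursors c1@5 c4@8 c2@11 c3@18, authorship .1.11244.22...3.33...
Authorship (.=original, N=cursor N): . 1 . 1 1 2 4 4 . 2 2 . . . 3 . 3 3 . . .
Index 1: author = 1

Answer: cursor 1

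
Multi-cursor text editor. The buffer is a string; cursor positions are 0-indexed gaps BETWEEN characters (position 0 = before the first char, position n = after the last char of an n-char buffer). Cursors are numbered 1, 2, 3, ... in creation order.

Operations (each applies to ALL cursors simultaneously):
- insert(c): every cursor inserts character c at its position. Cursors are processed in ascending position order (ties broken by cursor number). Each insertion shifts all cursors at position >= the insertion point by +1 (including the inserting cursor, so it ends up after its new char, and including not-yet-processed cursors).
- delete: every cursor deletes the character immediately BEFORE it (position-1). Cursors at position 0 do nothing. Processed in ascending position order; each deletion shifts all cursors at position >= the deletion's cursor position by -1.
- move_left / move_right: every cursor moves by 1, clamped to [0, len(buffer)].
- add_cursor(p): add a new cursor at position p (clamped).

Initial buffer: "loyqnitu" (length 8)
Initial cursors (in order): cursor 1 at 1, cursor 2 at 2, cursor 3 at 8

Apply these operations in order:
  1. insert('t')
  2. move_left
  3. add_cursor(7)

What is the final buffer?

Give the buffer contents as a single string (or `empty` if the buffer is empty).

Answer: ltotyqnitut

Derivation:
After op 1 (insert('t')): buffer="ltotyqnitut" (len 11), cursors c1@2 c2@4 c3@11, authorship .1.2......3
After op 2 (move_left): buffer="ltotyqnitut" (len 11), cursors c1@1 c2@3 c3@10, authorship .1.2......3
After op 3 (add_cursor(7)): buffer="ltotyqnitut" (len 11), cursors c1@1 c2@3 c4@7 c3@10, authorship .1.2......3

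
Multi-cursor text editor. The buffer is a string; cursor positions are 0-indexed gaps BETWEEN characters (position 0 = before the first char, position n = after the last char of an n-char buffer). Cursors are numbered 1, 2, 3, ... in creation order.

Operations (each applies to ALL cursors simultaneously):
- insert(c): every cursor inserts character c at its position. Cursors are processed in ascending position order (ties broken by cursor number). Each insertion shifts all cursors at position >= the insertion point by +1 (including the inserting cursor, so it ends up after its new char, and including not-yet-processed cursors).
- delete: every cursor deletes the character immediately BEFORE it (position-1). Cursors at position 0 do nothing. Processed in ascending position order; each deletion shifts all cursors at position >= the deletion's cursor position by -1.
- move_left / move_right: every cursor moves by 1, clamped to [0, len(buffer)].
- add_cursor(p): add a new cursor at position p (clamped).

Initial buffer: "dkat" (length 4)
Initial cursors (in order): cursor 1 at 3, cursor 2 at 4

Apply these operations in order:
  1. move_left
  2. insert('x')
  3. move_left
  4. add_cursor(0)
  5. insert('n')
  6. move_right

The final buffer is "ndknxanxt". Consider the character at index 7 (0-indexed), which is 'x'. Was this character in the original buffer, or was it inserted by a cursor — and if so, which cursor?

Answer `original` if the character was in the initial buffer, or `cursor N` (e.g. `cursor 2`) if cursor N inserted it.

Answer: cursor 2

Derivation:
After op 1 (move_left): buffer="dkat" (len 4), cursors c1@2 c2@3, authorship ....
After op 2 (insert('x')): buffer="dkxaxt" (len 6), cursors c1@3 c2@5, authorship ..1.2.
After op 3 (move_left): buffer="dkxaxt" (len 6), cursors c1@2 c2@4, authorship ..1.2.
After op 4 (add_cursor(0)): buffer="dkxaxt" (len 6), cursors c3@0 c1@2 c2@4, authorship ..1.2.
After op 5 (insert('n')): buffer="ndknxanxt" (len 9), cursors c3@1 c1@4 c2@7, authorship 3..11.22.
After op 6 (move_right): buffer="ndknxanxt" (len 9), cursors c3@2 c1@5 c2@8, authorship 3..11.22.
Authorship (.=original, N=cursor N): 3 . . 1 1 . 2 2 .
Index 7: author = 2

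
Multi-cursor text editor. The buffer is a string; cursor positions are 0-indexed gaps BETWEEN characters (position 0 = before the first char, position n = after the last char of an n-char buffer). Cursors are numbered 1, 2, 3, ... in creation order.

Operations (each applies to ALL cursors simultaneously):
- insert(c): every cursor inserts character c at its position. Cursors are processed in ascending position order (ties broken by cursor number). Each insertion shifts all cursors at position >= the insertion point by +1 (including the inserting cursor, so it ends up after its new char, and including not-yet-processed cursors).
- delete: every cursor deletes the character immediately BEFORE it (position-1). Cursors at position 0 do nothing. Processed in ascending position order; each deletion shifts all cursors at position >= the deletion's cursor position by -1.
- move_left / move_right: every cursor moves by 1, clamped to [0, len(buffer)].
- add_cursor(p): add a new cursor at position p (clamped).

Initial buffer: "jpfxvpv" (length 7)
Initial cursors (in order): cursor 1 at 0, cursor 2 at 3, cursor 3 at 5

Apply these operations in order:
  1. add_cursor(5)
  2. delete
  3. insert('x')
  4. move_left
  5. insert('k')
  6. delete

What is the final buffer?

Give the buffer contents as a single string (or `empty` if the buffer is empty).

After op 1 (add_cursor(5)): buffer="jpfxvpv" (len 7), cursors c1@0 c2@3 c3@5 c4@5, authorship .......
After op 2 (delete): buffer="jppv" (len 4), cursors c1@0 c2@2 c3@2 c4@2, authorship ....
After op 3 (insert('x')): buffer="xjpxxxpv" (len 8), cursors c1@1 c2@6 c3@6 c4@6, authorship 1..234..
After op 4 (move_left): buffer="xjpxxxpv" (len 8), cursors c1@0 c2@5 c3@5 c4@5, authorship 1..234..
After op 5 (insert('k')): buffer="kxjpxxkkkxpv" (len 12), cursors c1@1 c2@9 c3@9 c4@9, authorship 11..232344..
After op 6 (delete): buffer="xjpxxxpv" (len 8), cursors c1@0 c2@5 c3@5 c4@5, authorship 1..234..

Answer: xjpxxxpv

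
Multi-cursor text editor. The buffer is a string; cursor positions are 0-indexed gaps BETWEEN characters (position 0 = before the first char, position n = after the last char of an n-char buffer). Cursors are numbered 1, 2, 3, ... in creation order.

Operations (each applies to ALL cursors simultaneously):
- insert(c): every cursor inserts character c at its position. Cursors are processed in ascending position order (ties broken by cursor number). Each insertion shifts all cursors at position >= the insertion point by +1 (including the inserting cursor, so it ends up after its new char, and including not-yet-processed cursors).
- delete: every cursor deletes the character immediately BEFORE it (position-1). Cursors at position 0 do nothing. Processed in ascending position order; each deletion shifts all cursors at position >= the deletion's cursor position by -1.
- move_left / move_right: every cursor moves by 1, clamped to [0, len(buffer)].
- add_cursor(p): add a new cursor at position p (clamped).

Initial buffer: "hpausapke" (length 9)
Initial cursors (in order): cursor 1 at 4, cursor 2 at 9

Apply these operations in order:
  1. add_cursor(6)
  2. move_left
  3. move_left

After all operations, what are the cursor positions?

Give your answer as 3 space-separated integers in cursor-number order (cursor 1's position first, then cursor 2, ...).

After op 1 (add_cursor(6)): buffer="hpausapke" (len 9), cursors c1@4 c3@6 c2@9, authorship .........
After op 2 (move_left): buffer="hpausapke" (len 9), cursors c1@3 c3@5 c2@8, authorship .........
After op 3 (move_left): buffer="hpausapke" (len 9), cursors c1@2 c3@4 c2@7, authorship .........

Answer: 2 7 4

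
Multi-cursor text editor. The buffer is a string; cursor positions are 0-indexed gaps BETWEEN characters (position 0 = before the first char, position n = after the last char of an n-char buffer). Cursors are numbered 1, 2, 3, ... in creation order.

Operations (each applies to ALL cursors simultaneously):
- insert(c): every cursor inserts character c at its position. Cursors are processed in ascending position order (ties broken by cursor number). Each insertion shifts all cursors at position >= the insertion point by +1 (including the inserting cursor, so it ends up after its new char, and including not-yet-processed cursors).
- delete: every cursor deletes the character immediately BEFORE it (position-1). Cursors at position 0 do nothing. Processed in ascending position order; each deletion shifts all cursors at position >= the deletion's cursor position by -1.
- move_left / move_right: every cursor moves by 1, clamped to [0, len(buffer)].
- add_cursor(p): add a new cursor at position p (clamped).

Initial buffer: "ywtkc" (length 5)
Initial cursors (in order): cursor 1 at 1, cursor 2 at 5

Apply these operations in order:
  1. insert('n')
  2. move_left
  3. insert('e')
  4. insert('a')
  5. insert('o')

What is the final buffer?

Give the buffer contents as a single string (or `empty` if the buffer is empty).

Answer: yeaonwtkceaon

Derivation:
After op 1 (insert('n')): buffer="ynwtkcn" (len 7), cursors c1@2 c2@7, authorship .1....2
After op 2 (move_left): buffer="ynwtkcn" (len 7), cursors c1@1 c2@6, authorship .1....2
After op 3 (insert('e')): buffer="yenwtkcen" (len 9), cursors c1@2 c2@8, authorship .11....22
After op 4 (insert('a')): buffer="yeanwtkcean" (len 11), cursors c1@3 c2@10, authorship .111....222
After op 5 (insert('o')): buffer="yeaonwtkceaon" (len 13), cursors c1@4 c2@12, authorship .1111....2222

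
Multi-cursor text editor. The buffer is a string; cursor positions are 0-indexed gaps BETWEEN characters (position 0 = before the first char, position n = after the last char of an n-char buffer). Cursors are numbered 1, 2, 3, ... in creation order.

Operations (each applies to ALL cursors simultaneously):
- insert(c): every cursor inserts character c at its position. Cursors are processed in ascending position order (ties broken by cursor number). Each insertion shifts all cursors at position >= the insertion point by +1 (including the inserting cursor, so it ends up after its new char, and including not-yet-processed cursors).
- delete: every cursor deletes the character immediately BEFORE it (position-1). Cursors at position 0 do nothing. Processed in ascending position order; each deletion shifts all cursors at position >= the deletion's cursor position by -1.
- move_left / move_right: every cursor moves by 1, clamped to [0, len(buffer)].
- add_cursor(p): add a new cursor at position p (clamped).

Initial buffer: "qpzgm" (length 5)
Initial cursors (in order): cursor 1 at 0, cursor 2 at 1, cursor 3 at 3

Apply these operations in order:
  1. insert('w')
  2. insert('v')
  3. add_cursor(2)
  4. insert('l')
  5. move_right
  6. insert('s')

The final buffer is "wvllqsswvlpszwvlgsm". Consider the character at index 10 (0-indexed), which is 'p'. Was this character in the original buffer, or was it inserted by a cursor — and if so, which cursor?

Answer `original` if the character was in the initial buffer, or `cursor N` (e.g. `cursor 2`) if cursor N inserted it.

Answer: original

Derivation:
After op 1 (insert('w')): buffer="wqwpzwgm" (len 8), cursors c1@1 c2@3 c3@6, authorship 1.2..3..
After op 2 (insert('v')): buffer="wvqwvpzwvgm" (len 11), cursors c1@2 c2@5 c3@9, authorship 11.22..33..
After op 3 (add_cursor(2)): buffer="wvqwvpzwvgm" (len 11), cursors c1@2 c4@2 c2@5 c3@9, authorship 11.22..33..
After op 4 (insert('l')): buffer="wvllqwvlpzwvlgm" (len 15), cursors c1@4 c4@4 c2@8 c3@13, authorship 1114.222..333..
After op 5 (move_right): buffer="wvllqwvlpzwvlgm" (len 15), cursors c1@5 c4@5 c2@9 c3@14, authorship 1114.222..333..
After op 6 (insert('s')): buffer="wvllqsswvlpszwvlgsm" (len 19), cursors c1@7 c4@7 c2@12 c3@18, authorship 1114.14222.2.333.3.
Authorship (.=original, N=cursor N): 1 1 1 4 . 1 4 2 2 2 . 2 . 3 3 3 . 3 .
Index 10: author = original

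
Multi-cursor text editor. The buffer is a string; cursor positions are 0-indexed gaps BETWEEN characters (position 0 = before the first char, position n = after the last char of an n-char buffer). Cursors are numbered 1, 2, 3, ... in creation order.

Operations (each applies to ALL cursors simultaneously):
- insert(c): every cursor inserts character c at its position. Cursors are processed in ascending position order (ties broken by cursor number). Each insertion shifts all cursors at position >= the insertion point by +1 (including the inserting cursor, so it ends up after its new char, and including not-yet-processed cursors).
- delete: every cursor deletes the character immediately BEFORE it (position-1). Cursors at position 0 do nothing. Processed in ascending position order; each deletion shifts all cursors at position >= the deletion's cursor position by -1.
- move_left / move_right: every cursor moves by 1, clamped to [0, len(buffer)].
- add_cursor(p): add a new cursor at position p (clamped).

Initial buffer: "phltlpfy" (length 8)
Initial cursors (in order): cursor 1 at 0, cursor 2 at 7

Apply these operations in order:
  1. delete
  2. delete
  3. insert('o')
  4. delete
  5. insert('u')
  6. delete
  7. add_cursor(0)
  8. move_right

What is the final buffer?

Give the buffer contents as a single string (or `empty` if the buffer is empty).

Answer: phltly

Derivation:
After op 1 (delete): buffer="phltlpy" (len 7), cursors c1@0 c2@6, authorship .......
After op 2 (delete): buffer="phltly" (len 6), cursors c1@0 c2@5, authorship ......
After op 3 (insert('o')): buffer="ophltloy" (len 8), cursors c1@1 c2@7, authorship 1.....2.
After op 4 (delete): buffer="phltly" (len 6), cursors c1@0 c2@5, authorship ......
After op 5 (insert('u')): buffer="uphltluy" (len 8), cursors c1@1 c2@7, authorship 1.....2.
After op 6 (delete): buffer="phltly" (len 6), cursors c1@0 c2@5, authorship ......
After op 7 (add_cursor(0)): buffer="phltly" (len 6), cursors c1@0 c3@0 c2@5, authorship ......
After op 8 (move_right): buffer="phltly" (len 6), cursors c1@1 c3@1 c2@6, authorship ......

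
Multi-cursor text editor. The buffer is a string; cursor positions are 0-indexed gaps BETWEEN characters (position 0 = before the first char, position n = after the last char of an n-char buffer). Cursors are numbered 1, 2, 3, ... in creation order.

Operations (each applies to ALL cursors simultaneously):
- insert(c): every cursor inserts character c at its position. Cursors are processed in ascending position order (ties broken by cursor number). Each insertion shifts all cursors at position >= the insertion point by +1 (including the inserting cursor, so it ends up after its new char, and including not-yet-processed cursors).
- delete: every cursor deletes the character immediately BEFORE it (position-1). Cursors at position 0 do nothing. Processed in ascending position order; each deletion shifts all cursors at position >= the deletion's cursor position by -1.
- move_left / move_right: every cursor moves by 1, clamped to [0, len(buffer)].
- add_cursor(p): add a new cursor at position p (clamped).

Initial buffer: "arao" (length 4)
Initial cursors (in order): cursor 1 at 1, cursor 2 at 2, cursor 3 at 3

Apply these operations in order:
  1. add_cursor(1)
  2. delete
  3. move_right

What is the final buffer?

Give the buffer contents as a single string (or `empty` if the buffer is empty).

After op 1 (add_cursor(1)): buffer="arao" (len 4), cursors c1@1 c4@1 c2@2 c3@3, authorship ....
After op 2 (delete): buffer="o" (len 1), cursors c1@0 c2@0 c3@0 c4@0, authorship .
After op 3 (move_right): buffer="o" (len 1), cursors c1@1 c2@1 c3@1 c4@1, authorship .

Answer: o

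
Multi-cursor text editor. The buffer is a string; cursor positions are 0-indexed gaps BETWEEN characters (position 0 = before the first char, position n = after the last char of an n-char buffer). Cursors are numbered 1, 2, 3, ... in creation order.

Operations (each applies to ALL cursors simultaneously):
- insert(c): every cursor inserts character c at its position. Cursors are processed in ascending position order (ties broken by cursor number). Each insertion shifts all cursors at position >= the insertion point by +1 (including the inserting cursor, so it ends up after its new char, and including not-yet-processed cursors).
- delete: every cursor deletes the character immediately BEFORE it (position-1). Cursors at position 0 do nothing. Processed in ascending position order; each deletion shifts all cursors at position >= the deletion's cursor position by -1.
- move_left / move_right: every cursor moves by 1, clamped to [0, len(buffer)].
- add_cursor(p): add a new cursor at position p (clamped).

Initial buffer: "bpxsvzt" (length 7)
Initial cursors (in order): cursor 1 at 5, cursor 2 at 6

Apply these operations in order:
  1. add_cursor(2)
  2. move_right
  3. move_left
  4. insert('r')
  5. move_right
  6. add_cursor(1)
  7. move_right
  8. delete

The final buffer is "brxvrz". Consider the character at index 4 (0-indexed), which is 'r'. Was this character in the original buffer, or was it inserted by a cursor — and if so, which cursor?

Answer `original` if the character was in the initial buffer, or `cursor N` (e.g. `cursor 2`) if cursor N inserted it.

After op 1 (add_cursor(2)): buffer="bpxsvzt" (len 7), cursors c3@2 c1@5 c2@6, authorship .......
After op 2 (move_right): buffer="bpxsvzt" (len 7), cursors c3@3 c1@6 c2@7, authorship .......
After op 3 (move_left): buffer="bpxsvzt" (len 7), cursors c3@2 c1@5 c2@6, authorship .......
After op 4 (insert('r')): buffer="bprxsvrzrt" (len 10), cursors c3@3 c1@7 c2@9, authorship ..3...1.2.
After op 5 (move_right): buffer="bprxsvrzrt" (len 10), cursors c3@4 c1@8 c2@10, authorship ..3...1.2.
After op 6 (add_cursor(1)): buffer="bprxsvrzrt" (len 10), cursors c4@1 c3@4 c1@8 c2@10, authorship ..3...1.2.
After op 7 (move_right): buffer="bprxsvrzrt" (len 10), cursors c4@2 c3@5 c1@9 c2@10, authorship ..3...1.2.
After op 8 (delete): buffer="brxvrz" (len 6), cursors c4@1 c3@3 c1@6 c2@6, authorship .3..1.
Authorship (.=original, N=cursor N): . 3 . . 1 .
Index 4: author = 1

Answer: cursor 1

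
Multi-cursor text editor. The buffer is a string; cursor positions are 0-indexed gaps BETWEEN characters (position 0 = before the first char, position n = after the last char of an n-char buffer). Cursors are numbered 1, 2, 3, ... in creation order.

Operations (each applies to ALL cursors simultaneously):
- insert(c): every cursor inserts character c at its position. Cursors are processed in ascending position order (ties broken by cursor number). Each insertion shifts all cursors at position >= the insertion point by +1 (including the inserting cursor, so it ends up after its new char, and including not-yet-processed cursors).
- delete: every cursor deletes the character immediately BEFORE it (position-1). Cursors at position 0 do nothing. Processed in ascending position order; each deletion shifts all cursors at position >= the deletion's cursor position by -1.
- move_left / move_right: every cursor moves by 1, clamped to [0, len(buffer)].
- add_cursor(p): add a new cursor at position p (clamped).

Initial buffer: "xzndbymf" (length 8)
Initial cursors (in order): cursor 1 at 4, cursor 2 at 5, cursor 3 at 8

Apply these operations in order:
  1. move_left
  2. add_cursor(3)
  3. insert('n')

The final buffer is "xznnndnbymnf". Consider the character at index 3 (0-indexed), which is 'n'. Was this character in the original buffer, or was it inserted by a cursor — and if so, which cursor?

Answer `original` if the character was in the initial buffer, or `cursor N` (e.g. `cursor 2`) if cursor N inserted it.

Answer: cursor 1

Derivation:
After op 1 (move_left): buffer="xzndbymf" (len 8), cursors c1@3 c2@4 c3@7, authorship ........
After op 2 (add_cursor(3)): buffer="xzndbymf" (len 8), cursors c1@3 c4@3 c2@4 c3@7, authorship ........
After op 3 (insert('n')): buffer="xznnndnbymnf" (len 12), cursors c1@5 c4@5 c2@7 c3@11, authorship ...14.2...3.
Authorship (.=original, N=cursor N): . . . 1 4 . 2 . . . 3 .
Index 3: author = 1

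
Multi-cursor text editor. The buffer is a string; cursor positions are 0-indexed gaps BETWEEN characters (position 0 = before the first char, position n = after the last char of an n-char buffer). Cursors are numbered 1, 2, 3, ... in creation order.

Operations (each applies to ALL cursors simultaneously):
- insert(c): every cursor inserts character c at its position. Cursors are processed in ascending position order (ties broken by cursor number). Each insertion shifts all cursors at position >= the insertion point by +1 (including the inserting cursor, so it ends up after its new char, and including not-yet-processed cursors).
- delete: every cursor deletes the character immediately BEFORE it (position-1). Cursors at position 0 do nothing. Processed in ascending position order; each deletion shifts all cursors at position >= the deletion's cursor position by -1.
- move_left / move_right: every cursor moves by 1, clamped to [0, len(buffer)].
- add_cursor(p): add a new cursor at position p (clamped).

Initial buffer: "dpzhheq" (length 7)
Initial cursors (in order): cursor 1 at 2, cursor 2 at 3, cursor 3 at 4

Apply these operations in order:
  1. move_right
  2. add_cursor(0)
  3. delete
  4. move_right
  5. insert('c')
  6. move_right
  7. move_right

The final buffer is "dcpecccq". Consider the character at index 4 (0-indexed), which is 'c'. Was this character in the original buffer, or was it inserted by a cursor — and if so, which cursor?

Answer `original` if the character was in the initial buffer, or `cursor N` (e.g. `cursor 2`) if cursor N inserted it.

Answer: cursor 1

Derivation:
After op 1 (move_right): buffer="dpzhheq" (len 7), cursors c1@3 c2@4 c3@5, authorship .......
After op 2 (add_cursor(0)): buffer="dpzhheq" (len 7), cursors c4@0 c1@3 c2@4 c3@5, authorship .......
After op 3 (delete): buffer="dpeq" (len 4), cursors c4@0 c1@2 c2@2 c3@2, authorship ....
After op 4 (move_right): buffer="dpeq" (len 4), cursors c4@1 c1@3 c2@3 c3@3, authorship ....
After op 5 (insert('c')): buffer="dcpecccq" (len 8), cursors c4@2 c1@7 c2@7 c3@7, authorship .4..123.
After op 6 (move_right): buffer="dcpecccq" (len 8), cursors c4@3 c1@8 c2@8 c3@8, authorship .4..123.
After op 7 (move_right): buffer="dcpecccq" (len 8), cursors c4@4 c1@8 c2@8 c3@8, authorship .4..123.
Authorship (.=original, N=cursor N): . 4 . . 1 2 3 .
Index 4: author = 1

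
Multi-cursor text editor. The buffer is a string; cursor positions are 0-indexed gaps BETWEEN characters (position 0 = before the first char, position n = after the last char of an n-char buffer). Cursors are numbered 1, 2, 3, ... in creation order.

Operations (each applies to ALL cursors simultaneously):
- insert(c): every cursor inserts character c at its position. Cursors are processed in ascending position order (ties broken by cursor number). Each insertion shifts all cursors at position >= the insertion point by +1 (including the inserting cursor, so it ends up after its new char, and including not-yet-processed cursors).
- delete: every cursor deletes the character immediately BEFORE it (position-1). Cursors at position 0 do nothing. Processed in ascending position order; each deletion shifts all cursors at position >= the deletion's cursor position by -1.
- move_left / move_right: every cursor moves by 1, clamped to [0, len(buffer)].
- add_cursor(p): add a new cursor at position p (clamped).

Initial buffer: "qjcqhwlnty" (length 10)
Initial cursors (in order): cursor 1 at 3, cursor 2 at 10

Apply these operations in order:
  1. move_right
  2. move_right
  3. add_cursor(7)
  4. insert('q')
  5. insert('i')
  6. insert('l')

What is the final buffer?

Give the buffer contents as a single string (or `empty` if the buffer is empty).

Answer: qjcqhqilwlqilntyqil

Derivation:
After op 1 (move_right): buffer="qjcqhwlnty" (len 10), cursors c1@4 c2@10, authorship ..........
After op 2 (move_right): buffer="qjcqhwlnty" (len 10), cursors c1@5 c2@10, authorship ..........
After op 3 (add_cursor(7)): buffer="qjcqhwlnty" (len 10), cursors c1@5 c3@7 c2@10, authorship ..........
After op 4 (insert('q')): buffer="qjcqhqwlqntyq" (len 13), cursors c1@6 c3@9 c2@13, authorship .....1..3...2
After op 5 (insert('i')): buffer="qjcqhqiwlqintyqi" (len 16), cursors c1@7 c3@11 c2@16, authorship .....11..33...22
After op 6 (insert('l')): buffer="qjcqhqilwlqilntyqil" (len 19), cursors c1@8 c3@13 c2@19, authorship .....111..333...222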